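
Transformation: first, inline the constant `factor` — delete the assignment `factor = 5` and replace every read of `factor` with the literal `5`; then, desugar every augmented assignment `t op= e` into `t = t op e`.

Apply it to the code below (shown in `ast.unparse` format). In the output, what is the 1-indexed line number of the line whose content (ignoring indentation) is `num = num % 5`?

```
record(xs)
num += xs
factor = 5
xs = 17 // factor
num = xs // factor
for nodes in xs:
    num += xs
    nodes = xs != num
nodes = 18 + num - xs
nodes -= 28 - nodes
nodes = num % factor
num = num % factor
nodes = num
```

11

Transformed code:
record(xs)
num = num + xs
xs = 17 // 5
num = xs // 5
for nodes in xs:
    num = num + xs
    nodes = xs != num
nodes = 18 + num - xs
nodes = nodes - (28 - nodes)
nodes = num % 5
num = num % 5
nodes = num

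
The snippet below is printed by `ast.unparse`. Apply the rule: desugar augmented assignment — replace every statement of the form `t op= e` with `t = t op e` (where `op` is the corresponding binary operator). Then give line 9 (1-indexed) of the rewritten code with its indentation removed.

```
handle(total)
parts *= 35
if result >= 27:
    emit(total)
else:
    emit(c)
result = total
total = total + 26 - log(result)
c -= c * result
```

c = c - c * result

Transformed code:
handle(total)
parts = parts * 35
if result >= 27:
    emit(total)
else:
    emit(c)
result = total
total = total + 26 - log(result)
c = c - c * result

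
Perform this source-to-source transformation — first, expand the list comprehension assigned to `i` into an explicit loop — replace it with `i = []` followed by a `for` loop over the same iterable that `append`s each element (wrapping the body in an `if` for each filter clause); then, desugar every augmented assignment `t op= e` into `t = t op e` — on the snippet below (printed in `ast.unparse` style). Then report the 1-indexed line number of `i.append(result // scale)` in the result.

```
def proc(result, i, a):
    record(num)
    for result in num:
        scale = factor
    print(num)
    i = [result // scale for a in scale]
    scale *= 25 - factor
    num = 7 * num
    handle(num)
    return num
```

8

Transformed code:
def proc(result, i, a):
    record(num)
    for result in num:
        scale = factor
    print(num)
    i = []
    for a in scale:
        i.append(result // scale)
    scale = scale * (25 - factor)
    num = 7 * num
    handle(num)
    return num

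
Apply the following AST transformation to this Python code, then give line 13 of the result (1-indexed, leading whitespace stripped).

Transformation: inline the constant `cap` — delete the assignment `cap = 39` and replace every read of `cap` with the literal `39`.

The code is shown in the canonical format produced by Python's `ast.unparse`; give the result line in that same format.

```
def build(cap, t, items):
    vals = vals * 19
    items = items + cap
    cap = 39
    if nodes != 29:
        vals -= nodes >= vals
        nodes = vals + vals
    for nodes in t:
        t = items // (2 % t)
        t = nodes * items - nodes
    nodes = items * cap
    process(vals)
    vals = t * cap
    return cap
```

return 39

Transformed code:
def build(cap, t, items):
    vals = vals * 19
    items = items + 39
    if nodes != 29:
        vals -= nodes >= vals
        nodes = vals + vals
    for nodes in t:
        t = items // (2 % t)
        t = nodes * items - nodes
    nodes = items * 39
    process(vals)
    vals = t * 39
    return 39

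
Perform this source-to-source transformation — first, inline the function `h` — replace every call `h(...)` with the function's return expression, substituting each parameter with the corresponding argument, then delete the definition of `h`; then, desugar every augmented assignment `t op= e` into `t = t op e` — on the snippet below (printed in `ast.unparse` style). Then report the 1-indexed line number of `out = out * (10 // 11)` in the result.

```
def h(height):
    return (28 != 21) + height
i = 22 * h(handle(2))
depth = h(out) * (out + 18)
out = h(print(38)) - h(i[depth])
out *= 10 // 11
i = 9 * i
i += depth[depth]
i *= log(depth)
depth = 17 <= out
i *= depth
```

Transformed code:
i = 22 * ((28 != 21) + handle(2))
depth = ((28 != 21) + out) * (out + 18)
out = (28 != 21) + print(38) - ((28 != 21) + i[depth])
out = out * (10 // 11)
i = 9 * i
i = i + depth[depth]
i = i * log(depth)
depth = 17 <= out
i = i * depth

4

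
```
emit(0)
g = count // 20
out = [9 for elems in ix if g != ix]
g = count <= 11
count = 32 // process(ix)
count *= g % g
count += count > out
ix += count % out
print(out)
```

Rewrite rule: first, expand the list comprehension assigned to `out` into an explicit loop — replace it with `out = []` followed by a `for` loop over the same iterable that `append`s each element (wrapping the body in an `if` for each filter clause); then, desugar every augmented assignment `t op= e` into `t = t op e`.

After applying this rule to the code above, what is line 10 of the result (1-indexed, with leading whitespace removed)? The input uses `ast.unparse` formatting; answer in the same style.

count = count + (count > out)

Transformed code:
emit(0)
g = count // 20
out = []
for elems in ix:
    if g != ix:
        out.append(9)
g = count <= 11
count = 32 // process(ix)
count = count * (g % g)
count = count + (count > out)
ix = ix + count % out
print(out)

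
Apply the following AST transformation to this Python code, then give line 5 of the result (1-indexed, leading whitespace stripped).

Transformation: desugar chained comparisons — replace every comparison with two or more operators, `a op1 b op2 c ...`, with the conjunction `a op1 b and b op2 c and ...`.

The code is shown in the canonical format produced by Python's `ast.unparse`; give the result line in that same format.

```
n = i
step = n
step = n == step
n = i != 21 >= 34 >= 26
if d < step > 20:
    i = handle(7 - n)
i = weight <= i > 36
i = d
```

Transformed code:
n = i
step = n
step = n == step
n = i != 21 and 21 >= 34 and (34 >= 26)
if d < step and step > 20:
    i = handle(7 - n)
i = weight <= i and i > 36
i = d

if d < step and step > 20:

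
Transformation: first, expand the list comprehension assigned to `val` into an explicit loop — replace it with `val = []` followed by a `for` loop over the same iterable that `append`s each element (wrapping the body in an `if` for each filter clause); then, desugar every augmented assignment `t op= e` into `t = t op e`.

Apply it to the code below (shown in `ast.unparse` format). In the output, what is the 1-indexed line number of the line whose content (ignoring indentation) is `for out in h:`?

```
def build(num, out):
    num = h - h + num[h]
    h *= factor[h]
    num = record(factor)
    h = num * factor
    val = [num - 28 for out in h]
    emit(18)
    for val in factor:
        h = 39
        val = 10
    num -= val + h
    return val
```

Transformed code:
def build(num, out):
    num = h - h + num[h]
    h = h * factor[h]
    num = record(factor)
    h = num * factor
    val = []
    for out in h:
        val.append(num - 28)
    emit(18)
    for val in factor:
        h = 39
        val = 10
    num = num - (val + h)
    return val

7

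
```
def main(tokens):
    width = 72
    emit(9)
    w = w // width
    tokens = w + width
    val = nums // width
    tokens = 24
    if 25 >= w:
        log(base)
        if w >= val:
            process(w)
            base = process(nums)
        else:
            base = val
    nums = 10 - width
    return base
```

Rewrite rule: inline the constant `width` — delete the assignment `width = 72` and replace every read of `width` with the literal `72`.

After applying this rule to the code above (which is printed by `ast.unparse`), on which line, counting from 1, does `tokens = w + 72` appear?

4

Transformed code:
def main(tokens):
    emit(9)
    w = w // 72
    tokens = w + 72
    val = nums // 72
    tokens = 24
    if 25 >= w:
        log(base)
        if w >= val:
            process(w)
            base = process(nums)
        else:
            base = val
    nums = 10 - 72
    return base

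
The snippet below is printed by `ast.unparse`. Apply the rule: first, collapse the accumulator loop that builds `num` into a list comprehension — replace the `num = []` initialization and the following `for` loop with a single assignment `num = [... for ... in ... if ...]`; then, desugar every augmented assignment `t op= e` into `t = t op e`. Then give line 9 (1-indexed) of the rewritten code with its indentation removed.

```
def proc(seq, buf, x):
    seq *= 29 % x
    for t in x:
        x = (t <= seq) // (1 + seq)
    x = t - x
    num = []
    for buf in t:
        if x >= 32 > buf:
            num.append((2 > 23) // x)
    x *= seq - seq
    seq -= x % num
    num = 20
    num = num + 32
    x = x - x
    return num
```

Transformed code:
def proc(seq, buf, x):
    seq = seq * (29 % x)
    for t in x:
        x = (t <= seq) // (1 + seq)
    x = t - x
    num = [(2 > 23) // x for buf in t if x >= 32 > buf]
    x = x * (seq - seq)
    seq = seq - x % num
    num = 20
    num = num + 32
    x = x - x
    return num

num = 20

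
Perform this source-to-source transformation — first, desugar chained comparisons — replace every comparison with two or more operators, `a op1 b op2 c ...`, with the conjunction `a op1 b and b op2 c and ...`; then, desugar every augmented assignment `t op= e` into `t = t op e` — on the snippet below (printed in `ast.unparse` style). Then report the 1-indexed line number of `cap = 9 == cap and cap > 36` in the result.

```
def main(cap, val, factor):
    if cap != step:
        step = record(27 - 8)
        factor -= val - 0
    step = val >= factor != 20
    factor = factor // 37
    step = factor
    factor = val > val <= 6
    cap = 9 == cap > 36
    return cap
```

Transformed code:
def main(cap, val, factor):
    if cap != step:
        step = record(27 - 8)
        factor = factor - (val - 0)
    step = val >= factor and factor != 20
    factor = factor // 37
    step = factor
    factor = val > val and val <= 6
    cap = 9 == cap and cap > 36
    return cap

9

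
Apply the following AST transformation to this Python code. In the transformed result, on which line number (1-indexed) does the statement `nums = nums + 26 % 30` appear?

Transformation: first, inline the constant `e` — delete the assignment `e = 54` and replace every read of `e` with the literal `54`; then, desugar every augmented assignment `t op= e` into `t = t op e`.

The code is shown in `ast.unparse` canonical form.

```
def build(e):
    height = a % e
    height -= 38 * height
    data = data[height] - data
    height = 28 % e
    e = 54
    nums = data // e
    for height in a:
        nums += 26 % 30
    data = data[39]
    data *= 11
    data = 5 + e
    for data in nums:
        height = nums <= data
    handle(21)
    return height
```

Transformed code:
def build(e):
    height = a % 54
    height = height - 38 * height
    data = data[height] - data
    height = 28 % 54
    nums = data // 54
    for height in a:
        nums = nums + 26 % 30
    data = data[39]
    data = data * 11
    data = 5 + 54
    for data in nums:
        height = nums <= data
    handle(21)
    return height

8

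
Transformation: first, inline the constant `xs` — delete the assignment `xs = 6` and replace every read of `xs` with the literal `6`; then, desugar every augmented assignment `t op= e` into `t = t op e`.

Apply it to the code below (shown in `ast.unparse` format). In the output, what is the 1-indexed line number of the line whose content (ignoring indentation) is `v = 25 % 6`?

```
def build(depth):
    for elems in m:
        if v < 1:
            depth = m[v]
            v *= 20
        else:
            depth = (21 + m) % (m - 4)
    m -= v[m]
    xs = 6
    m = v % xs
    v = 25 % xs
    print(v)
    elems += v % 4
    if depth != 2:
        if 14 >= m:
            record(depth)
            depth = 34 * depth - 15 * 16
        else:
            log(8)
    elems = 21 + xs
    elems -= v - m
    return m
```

10

Transformed code:
def build(depth):
    for elems in m:
        if v < 1:
            depth = m[v]
            v = v * 20
        else:
            depth = (21 + m) % (m - 4)
    m = m - v[m]
    m = v % 6
    v = 25 % 6
    print(v)
    elems = elems + v % 4
    if depth != 2:
        if 14 >= m:
            record(depth)
            depth = 34 * depth - 15 * 16
        else:
            log(8)
    elems = 21 + 6
    elems = elems - (v - m)
    return m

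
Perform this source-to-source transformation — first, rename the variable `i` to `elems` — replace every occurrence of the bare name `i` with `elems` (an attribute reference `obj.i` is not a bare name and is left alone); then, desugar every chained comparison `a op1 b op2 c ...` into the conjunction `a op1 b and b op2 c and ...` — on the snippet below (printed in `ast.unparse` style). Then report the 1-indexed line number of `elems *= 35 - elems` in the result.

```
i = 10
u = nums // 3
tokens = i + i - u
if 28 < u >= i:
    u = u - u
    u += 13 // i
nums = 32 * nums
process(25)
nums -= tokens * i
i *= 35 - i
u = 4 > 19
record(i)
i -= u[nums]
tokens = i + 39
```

Transformed code:
elems = 10
u = nums // 3
tokens = elems + elems - u
if 28 < u and u >= elems:
    u = u - u
    u += 13 // elems
nums = 32 * nums
process(25)
nums -= tokens * elems
elems *= 35 - elems
u = 4 > 19
record(elems)
elems -= u[nums]
tokens = elems + 39

10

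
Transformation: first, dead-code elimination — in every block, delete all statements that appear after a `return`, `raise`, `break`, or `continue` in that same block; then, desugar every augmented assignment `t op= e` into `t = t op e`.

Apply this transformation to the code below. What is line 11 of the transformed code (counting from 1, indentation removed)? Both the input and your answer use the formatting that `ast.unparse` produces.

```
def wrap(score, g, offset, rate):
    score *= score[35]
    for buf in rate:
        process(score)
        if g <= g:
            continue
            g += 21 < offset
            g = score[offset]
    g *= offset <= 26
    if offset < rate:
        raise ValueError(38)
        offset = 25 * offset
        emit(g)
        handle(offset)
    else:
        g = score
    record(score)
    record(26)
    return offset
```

Transformed code:
def wrap(score, g, offset, rate):
    score = score * score[35]
    for buf in rate:
        process(score)
        if g <= g:
            continue
    g = g * (offset <= 26)
    if offset < rate:
        raise ValueError(38)
    else:
        g = score
    record(score)
    record(26)
    return offset

g = score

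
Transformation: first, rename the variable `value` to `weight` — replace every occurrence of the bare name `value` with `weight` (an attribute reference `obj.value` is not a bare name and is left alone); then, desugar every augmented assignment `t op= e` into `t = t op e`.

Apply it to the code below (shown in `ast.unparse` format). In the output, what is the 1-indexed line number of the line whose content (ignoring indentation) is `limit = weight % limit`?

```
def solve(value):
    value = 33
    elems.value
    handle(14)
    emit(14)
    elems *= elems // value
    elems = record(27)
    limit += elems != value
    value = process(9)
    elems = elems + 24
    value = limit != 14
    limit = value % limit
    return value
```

Transformed code:
def solve(weight):
    weight = 33
    elems.value
    handle(14)
    emit(14)
    elems = elems * (elems // weight)
    elems = record(27)
    limit = limit + (elems != weight)
    weight = process(9)
    elems = elems + 24
    weight = limit != 14
    limit = weight % limit
    return weight

12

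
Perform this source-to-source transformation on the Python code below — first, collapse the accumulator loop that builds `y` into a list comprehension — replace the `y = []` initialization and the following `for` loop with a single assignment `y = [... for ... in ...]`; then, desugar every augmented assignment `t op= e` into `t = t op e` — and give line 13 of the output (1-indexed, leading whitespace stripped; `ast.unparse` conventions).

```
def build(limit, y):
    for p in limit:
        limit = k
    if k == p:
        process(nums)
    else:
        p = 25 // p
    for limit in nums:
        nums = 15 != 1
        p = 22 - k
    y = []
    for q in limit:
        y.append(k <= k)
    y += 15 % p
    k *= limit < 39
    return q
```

Transformed code:
def build(limit, y):
    for p in limit:
        limit = k
    if k == p:
        process(nums)
    else:
        p = 25 // p
    for limit in nums:
        nums = 15 != 1
        p = 22 - k
    y = [k <= k for q in limit]
    y = y + 15 % p
    k = k * (limit < 39)
    return q

k = k * (limit < 39)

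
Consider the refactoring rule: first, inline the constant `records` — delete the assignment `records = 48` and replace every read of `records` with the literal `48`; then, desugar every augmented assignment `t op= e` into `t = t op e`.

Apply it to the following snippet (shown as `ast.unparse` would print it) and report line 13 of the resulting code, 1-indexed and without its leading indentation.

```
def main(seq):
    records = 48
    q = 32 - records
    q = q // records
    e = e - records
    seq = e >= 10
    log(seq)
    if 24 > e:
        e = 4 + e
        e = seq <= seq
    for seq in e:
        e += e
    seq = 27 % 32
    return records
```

return 48

Transformed code:
def main(seq):
    q = 32 - 48
    q = q // 48
    e = e - 48
    seq = e >= 10
    log(seq)
    if 24 > e:
        e = 4 + e
        e = seq <= seq
    for seq in e:
        e = e + e
    seq = 27 % 32
    return 48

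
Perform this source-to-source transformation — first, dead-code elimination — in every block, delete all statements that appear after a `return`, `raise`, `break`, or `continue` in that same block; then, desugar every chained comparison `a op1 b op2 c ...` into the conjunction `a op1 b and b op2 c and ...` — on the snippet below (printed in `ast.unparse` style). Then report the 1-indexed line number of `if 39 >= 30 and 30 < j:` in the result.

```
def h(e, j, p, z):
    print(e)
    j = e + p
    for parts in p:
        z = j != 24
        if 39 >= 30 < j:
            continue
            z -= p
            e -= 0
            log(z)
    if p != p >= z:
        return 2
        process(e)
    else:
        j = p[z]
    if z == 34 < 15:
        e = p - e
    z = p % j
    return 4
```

6

Transformed code:
def h(e, j, p, z):
    print(e)
    j = e + p
    for parts in p:
        z = j != 24
        if 39 >= 30 and 30 < j:
            continue
    if p != p and p >= z:
        return 2
    else:
        j = p[z]
    if z == 34 and 34 < 15:
        e = p - e
    z = p % j
    return 4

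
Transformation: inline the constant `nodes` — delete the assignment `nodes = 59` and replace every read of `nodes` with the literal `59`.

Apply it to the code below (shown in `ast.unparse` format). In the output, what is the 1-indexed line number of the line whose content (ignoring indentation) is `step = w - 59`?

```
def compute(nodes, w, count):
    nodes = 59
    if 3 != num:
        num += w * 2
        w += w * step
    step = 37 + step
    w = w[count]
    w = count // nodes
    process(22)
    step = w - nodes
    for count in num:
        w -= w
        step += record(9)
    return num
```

9

Transformed code:
def compute(nodes, w, count):
    if 3 != num:
        num += w * 2
        w += w * step
    step = 37 + step
    w = w[count]
    w = count // 59
    process(22)
    step = w - 59
    for count in num:
        w -= w
        step += record(9)
    return num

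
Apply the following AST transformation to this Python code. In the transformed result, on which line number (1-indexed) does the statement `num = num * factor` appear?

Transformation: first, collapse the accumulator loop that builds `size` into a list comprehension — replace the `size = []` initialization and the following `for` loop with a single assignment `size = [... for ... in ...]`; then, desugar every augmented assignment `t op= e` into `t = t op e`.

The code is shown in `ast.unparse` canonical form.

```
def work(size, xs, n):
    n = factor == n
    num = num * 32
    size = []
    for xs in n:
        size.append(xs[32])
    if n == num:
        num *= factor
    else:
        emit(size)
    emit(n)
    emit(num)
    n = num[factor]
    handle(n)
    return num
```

6

Transformed code:
def work(size, xs, n):
    n = factor == n
    num = num * 32
    size = [xs[32] for xs in n]
    if n == num:
        num = num * factor
    else:
        emit(size)
    emit(n)
    emit(num)
    n = num[factor]
    handle(n)
    return num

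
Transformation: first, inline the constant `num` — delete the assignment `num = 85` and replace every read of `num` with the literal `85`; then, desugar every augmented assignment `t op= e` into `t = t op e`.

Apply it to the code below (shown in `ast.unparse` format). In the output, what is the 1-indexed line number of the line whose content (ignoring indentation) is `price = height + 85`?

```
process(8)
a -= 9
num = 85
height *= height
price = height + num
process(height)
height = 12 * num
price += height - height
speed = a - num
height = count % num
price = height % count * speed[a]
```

Transformed code:
process(8)
a = a - 9
height = height * height
price = height + 85
process(height)
height = 12 * 85
price = price + (height - height)
speed = a - 85
height = count % 85
price = height % count * speed[a]

4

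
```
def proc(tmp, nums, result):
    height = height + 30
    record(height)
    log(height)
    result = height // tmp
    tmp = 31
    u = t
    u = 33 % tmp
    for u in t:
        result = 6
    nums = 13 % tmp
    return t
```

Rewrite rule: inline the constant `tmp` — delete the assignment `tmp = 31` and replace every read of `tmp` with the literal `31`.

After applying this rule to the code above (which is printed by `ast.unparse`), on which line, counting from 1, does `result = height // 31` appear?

5

Transformed code:
def proc(tmp, nums, result):
    height = height + 30
    record(height)
    log(height)
    result = height // 31
    u = t
    u = 33 % 31
    for u in t:
        result = 6
    nums = 13 % 31
    return t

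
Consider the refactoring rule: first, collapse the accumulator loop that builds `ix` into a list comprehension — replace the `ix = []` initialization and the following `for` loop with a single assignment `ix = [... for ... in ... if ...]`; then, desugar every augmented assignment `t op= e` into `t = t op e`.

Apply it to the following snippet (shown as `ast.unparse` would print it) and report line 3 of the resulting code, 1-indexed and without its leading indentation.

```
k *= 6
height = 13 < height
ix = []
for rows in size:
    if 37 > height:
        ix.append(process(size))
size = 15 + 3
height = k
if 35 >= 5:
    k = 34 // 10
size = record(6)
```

Transformed code:
k = k * 6
height = 13 < height
ix = [process(size) for rows in size if 37 > height]
size = 15 + 3
height = k
if 35 >= 5:
    k = 34 // 10
size = record(6)

ix = [process(size) for rows in size if 37 > height]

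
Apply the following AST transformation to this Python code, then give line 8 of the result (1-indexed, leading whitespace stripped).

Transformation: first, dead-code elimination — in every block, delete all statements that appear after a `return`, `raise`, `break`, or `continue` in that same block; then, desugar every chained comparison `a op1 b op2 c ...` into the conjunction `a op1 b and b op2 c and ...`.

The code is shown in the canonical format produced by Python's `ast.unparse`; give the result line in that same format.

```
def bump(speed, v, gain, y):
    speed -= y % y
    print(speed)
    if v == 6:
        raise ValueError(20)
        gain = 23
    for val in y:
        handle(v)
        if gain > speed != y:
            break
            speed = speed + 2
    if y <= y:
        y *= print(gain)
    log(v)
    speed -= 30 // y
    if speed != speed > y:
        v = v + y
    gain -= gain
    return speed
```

Transformed code:
def bump(speed, v, gain, y):
    speed -= y % y
    print(speed)
    if v == 6:
        raise ValueError(20)
    for val in y:
        handle(v)
        if gain > speed and speed != y:
            break
    if y <= y:
        y *= print(gain)
    log(v)
    speed -= 30 // y
    if speed != speed and speed > y:
        v = v + y
    gain -= gain
    return speed

if gain > speed and speed != y:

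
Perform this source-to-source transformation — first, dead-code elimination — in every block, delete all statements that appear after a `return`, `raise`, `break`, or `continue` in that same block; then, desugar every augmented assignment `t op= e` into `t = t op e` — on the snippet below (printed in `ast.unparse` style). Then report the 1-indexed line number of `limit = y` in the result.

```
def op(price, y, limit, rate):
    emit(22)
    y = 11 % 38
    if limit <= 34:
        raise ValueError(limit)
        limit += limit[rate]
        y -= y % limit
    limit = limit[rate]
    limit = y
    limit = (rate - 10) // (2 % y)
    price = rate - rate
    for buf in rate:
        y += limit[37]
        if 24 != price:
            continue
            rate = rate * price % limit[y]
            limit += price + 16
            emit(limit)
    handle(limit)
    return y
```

7

Transformed code:
def op(price, y, limit, rate):
    emit(22)
    y = 11 % 38
    if limit <= 34:
        raise ValueError(limit)
    limit = limit[rate]
    limit = y
    limit = (rate - 10) // (2 % y)
    price = rate - rate
    for buf in rate:
        y = y + limit[37]
        if 24 != price:
            continue
    handle(limit)
    return y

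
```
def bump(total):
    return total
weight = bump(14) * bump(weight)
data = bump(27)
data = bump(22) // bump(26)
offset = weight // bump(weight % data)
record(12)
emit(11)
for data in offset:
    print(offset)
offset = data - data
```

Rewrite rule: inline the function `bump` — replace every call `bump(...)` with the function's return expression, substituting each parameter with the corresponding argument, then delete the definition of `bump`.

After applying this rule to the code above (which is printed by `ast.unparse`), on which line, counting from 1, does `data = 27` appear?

2

Transformed code:
weight = 14 * weight
data = 27
data = 22 // 26
offset = weight // (weight % data)
record(12)
emit(11)
for data in offset:
    print(offset)
offset = data - data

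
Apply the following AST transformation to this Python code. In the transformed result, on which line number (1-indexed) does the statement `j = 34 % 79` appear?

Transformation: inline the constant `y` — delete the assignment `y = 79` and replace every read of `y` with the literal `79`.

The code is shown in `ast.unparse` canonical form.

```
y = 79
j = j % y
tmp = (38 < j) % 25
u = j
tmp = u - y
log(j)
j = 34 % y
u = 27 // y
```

6

Transformed code:
j = j % 79
tmp = (38 < j) % 25
u = j
tmp = u - 79
log(j)
j = 34 % 79
u = 27 // 79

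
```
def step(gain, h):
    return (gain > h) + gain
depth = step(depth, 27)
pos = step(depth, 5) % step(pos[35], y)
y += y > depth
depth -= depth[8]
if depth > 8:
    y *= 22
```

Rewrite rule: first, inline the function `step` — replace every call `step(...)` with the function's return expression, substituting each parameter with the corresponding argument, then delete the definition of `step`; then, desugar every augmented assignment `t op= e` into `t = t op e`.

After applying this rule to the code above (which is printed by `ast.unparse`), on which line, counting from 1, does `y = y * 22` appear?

Transformed code:
depth = (depth > 27) + depth
pos = ((depth > 5) + depth) % ((pos[35] > y) + pos[35])
y = y + (y > depth)
depth = depth - depth[8]
if depth > 8:
    y = y * 22

6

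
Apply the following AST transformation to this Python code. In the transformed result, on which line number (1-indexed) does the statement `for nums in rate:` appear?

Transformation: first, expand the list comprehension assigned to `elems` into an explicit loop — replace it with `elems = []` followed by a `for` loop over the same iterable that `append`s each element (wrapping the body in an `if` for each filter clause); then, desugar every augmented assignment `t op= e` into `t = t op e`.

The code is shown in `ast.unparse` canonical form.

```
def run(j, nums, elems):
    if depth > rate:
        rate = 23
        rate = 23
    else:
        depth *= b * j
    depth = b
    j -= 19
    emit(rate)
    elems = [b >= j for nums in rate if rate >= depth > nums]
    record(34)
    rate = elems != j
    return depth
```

11

Transformed code:
def run(j, nums, elems):
    if depth > rate:
        rate = 23
        rate = 23
    else:
        depth = depth * (b * j)
    depth = b
    j = j - 19
    emit(rate)
    elems = []
    for nums in rate:
        if rate >= depth > nums:
            elems.append(b >= j)
    record(34)
    rate = elems != j
    return depth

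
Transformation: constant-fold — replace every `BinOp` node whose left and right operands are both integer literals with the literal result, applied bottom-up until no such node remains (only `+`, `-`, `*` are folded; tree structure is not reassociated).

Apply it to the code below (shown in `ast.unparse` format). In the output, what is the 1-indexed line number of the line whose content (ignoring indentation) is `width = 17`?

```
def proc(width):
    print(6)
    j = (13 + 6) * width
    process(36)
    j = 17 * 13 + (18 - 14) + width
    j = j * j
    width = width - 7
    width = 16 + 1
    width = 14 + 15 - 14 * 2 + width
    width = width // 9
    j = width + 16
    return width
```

Transformed code:
def proc(width):
    print(6)
    j = 19 * width
    process(36)
    j = 225 + width
    j = j * j
    width = width - 7
    width = 17
    width = 1 + width
    width = width // 9
    j = width + 16
    return width

8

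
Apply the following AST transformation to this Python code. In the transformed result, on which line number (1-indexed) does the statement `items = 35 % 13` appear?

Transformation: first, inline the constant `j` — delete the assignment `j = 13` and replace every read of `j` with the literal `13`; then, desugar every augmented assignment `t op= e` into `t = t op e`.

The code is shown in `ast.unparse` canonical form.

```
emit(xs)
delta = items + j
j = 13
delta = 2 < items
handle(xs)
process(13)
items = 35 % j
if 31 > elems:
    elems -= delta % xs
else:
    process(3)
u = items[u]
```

6

Transformed code:
emit(xs)
delta = items + 13
delta = 2 < items
handle(xs)
process(13)
items = 35 % 13
if 31 > elems:
    elems = elems - delta % xs
else:
    process(3)
u = items[u]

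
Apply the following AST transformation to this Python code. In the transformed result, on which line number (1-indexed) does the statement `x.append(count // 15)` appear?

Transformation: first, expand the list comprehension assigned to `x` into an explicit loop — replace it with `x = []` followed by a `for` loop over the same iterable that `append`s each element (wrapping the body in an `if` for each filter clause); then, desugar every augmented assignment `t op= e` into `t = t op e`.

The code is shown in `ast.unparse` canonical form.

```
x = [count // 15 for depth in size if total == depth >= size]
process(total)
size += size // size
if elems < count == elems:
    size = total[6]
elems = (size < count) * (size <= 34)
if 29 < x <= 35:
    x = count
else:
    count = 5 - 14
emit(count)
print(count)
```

4

Transformed code:
x = []
for depth in size:
    if total == depth >= size:
        x.append(count // 15)
process(total)
size = size + size // size
if elems < count == elems:
    size = total[6]
elems = (size < count) * (size <= 34)
if 29 < x <= 35:
    x = count
else:
    count = 5 - 14
emit(count)
print(count)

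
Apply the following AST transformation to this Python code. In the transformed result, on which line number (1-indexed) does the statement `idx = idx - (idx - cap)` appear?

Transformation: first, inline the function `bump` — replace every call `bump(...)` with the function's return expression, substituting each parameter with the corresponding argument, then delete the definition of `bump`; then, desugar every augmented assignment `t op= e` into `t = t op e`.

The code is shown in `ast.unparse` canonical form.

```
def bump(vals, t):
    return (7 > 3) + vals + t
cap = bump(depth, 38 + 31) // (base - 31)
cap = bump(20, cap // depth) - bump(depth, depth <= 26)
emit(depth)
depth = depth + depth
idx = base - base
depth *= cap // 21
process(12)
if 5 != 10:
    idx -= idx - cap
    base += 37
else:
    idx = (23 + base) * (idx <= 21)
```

9

Transformed code:
cap = ((7 > 3) + depth + (38 + 31)) // (base - 31)
cap = (7 > 3) + 20 + cap // depth - ((7 > 3) + depth + (depth <= 26))
emit(depth)
depth = depth + depth
idx = base - base
depth = depth * (cap // 21)
process(12)
if 5 != 10:
    idx = idx - (idx - cap)
    base = base + 37
else:
    idx = (23 + base) * (idx <= 21)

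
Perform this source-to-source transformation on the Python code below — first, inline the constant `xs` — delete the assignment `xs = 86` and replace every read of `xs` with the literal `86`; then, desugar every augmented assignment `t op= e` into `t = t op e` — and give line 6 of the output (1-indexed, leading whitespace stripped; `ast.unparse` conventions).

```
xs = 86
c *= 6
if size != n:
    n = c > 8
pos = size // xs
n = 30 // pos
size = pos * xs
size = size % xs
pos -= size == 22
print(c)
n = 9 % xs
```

Transformed code:
c = c * 6
if size != n:
    n = c > 8
pos = size // 86
n = 30 // pos
size = pos * 86
size = size % 86
pos = pos - (size == 22)
print(c)
n = 9 % 86

size = pos * 86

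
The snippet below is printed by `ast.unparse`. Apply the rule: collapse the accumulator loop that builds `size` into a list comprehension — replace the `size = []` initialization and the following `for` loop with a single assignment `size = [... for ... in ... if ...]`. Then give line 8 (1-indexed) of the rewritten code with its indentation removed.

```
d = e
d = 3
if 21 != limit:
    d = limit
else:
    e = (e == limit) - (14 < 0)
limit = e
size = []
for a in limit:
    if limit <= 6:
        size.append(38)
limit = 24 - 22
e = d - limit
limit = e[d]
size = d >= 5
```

size = [38 for a in limit if limit <= 6]

Transformed code:
d = e
d = 3
if 21 != limit:
    d = limit
else:
    e = (e == limit) - (14 < 0)
limit = e
size = [38 for a in limit if limit <= 6]
limit = 24 - 22
e = d - limit
limit = e[d]
size = d >= 5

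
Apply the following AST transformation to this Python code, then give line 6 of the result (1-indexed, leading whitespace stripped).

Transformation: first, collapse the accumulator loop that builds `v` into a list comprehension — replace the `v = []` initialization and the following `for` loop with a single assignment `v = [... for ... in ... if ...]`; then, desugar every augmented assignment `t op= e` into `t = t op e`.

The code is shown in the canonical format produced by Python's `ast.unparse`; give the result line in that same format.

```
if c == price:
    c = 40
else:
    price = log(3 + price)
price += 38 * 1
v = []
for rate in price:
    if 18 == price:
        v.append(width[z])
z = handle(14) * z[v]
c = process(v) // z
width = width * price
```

Transformed code:
if c == price:
    c = 40
else:
    price = log(3 + price)
price = price + 38 * 1
v = [width[z] for rate in price if 18 == price]
z = handle(14) * z[v]
c = process(v) // z
width = width * price

v = [width[z] for rate in price if 18 == price]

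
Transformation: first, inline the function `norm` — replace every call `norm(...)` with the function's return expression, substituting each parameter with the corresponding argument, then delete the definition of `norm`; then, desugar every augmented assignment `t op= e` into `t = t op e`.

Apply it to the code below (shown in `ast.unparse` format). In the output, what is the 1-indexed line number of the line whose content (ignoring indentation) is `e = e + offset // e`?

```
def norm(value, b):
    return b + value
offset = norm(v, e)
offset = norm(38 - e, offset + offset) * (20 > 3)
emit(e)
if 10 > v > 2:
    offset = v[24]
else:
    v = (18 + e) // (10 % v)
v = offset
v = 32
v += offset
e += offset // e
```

11

Transformed code:
offset = e + v
offset = (offset + offset + (38 - e)) * (20 > 3)
emit(e)
if 10 > v > 2:
    offset = v[24]
else:
    v = (18 + e) // (10 % v)
v = offset
v = 32
v = v + offset
e = e + offset // e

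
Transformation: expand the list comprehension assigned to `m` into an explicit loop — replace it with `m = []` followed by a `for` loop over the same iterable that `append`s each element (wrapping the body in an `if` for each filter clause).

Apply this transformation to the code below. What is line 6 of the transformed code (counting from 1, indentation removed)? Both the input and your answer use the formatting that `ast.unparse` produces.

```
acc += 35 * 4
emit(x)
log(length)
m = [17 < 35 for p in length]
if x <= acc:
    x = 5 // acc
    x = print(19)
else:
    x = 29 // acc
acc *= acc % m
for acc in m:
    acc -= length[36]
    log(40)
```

Transformed code:
acc += 35 * 4
emit(x)
log(length)
m = []
for p in length:
    m.append(17 < 35)
if x <= acc:
    x = 5 // acc
    x = print(19)
else:
    x = 29 // acc
acc *= acc % m
for acc in m:
    acc -= length[36]
    log(40)

m.append(17 < 35)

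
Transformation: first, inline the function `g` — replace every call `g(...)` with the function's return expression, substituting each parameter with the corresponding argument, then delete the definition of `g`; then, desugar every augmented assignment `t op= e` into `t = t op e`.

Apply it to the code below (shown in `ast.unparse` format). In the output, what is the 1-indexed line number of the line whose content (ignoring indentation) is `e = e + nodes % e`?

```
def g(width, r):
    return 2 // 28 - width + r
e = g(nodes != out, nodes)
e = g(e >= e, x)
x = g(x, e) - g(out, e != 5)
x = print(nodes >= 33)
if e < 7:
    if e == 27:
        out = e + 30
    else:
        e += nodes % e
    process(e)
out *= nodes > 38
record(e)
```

9

Transformed code:
e = 2 // 28 - (nodes != out) + nodes
e = 2 // 28 - (e >= e) + x
x = 2 // 28 - x + e - (2 // 28 - out + (e != 5))
x = print(nodes >= 33)
if e < 7:
    if e == 27:
        out = e + 30
    else:
        e = e + nodes % e
    process(e)
out = out * (nodes > 38)
record(e)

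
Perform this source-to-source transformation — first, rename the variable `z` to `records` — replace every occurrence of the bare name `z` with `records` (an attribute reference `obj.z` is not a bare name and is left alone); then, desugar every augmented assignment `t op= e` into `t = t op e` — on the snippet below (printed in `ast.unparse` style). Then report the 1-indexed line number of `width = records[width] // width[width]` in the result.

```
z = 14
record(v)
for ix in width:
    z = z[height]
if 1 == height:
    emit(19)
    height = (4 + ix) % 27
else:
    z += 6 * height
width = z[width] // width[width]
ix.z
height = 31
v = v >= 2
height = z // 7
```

10

Transformed code:
records = 14
record(v)
for ix in width:
    records = records[height]
if 1 == height:
    emit(19)
    height = (4 + ix) % 27
else:
    records = records + 6 * height
width = records[width] // width[width]
ix.z
height = 31
v = v >= 2
height = records // 7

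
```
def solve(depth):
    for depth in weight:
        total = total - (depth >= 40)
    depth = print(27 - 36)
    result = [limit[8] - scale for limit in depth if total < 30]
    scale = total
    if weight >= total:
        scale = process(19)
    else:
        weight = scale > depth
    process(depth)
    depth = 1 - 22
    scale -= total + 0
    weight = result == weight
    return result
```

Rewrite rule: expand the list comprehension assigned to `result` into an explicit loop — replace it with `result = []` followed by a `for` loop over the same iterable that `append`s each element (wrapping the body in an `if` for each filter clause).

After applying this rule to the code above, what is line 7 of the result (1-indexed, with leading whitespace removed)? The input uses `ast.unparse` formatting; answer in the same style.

if total < 30:

Transformed code:
def solve(depth):
    for depth in weight:
        total = total - (depth >= 40)
    depth = print(27 - 36)
    result = []
    for limit in depth:
        if total < 30:
            result.append(limit[8] - scale)
    scale = total
    if weight >= total:
        scale = process(19)
    else:
        weight = scale > depth
    process(depth)
    depth = 1 - 22
    scale -= total + 0
    weight = result == weight
    return result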